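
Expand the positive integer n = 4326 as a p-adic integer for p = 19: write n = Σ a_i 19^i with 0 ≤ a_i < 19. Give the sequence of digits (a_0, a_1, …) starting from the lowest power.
(a_0, a_1, …) = (13, 18, 11)

Repeated division by 19 gives the digits low-to-high: 4326 = 13 + 18·19^1 + 11·19^2. Digit sequence: (13, 18, 11).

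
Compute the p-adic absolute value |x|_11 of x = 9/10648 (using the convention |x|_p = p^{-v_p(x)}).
|9/10648|_11 = 1331

Step 1 — compute v_11(x) by factoring powers of 11 out of the numerator and denominator: v_11(9/10648) = -3. Step 2 — apply |x|_p = p^{-v_p(x)} = 11^{3} = 1331.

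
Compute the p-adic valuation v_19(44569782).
v_19(44569782) = 5

v_19(n) is the largest exponent k such that 19^k divides n. Factor out: 44569782 = 19^5 · 18. (Sign doesn't affect v_p.) So v_19(44569782) = 5.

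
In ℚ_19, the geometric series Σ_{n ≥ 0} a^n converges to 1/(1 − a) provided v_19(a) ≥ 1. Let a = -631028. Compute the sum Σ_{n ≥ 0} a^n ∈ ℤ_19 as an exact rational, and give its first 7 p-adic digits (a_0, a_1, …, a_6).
Σ a^n = 1/(1 − a) = 1/631029;  first 7 digits = (1, 0, 0, 3, 14, 18, 8)

v_19(a) = 3 ≥ 1, so the series converges in ℤ_19 to 1/(1 − a) = 1/(1 − (-631028)) = 1/631029. Expand this rational in ℤ_19: compute digits iteratively via d_i = x_i mod 19, x_{i+1} = (x_i − d_i)/19. The first 7 digits are (1, 0, 0, 3, 14, 18, 8).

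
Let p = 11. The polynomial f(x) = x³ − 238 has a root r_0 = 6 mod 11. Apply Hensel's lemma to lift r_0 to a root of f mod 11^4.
r_3 = 11127 (mod 14641)

Hensel: r_{i+1} = r_i − f(r_i)/f′(r_i) mod 11^{i+2}, where f′(x) = 3x². Iterate:
  r_0 = 6 (mod 11)
  r_1 = 116 (mod 121)
  r_2 = 479 (mod 1331)
  r_3 = 11127 (mod 14641)
Final: r = 11127 with f(r) ≡ 0 mod 11^4.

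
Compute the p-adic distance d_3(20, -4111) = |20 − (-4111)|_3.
d_3(20, -4111) = 1/243

Step 1 — x − y = 20 − (-4111) = 4131. Step 2 — v_3(4131) = 5 (factor: 4131 = (3^5 · 17); the sign does not affect v_p). Step 3 — |x − y|_3 = 3^{-5} = 1/243.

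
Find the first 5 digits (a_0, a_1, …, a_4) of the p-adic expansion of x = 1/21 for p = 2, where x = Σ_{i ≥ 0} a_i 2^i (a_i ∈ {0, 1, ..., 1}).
(a_0, …, a_4) = (1, 0, 1, 1, 1)

v_2(1/21) = 0 (numerator and denominator both coprime to 2), so x ∈ ℤ_2^×. Compute digits iteratively via a_i = x_i mod 2, x_{i+1} = (x_i − a_i)/2, with x_0 = x:
  x_0 = 1/21;  a_0 = 1;  x_1 = (x_0 − 1)/2 = -10/21
  x_1 = -10/21;  a_1 = 0;  x_2 = (x_1 − 0)/2 = -5/21
  x_2 = -5/21;  a_2 = 1;  x_3 = (x_2 − 1)/2 = -13/21
  x_3 = -13/21;  a_3 = 1;  x_4 = (x_3 − 1)/2 = -17/21
  x_4 = -17/21;  a_4 = 1;  x_5 = (x_4 − 1)/2 = -19/21
Digits: (1, 0, 1, 1, 1).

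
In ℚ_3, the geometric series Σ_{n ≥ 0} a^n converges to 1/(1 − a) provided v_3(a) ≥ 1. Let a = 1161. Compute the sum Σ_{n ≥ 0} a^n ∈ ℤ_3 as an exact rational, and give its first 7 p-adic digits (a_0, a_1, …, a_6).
Σ a^n = 1/(1 − a) = -1/1160;  first 7 digits = (1, 0, 0, 1, 2, 1, 2)

v_3(a) = 3 ≥ 1, so the series converges in ℤ_3 to 1/(1 − a) = 1/(1 − 1161) = -1/1160. Expand this rational in ℤ_3: compute digits iteratively via d_i = x_i mod 3, x_{i+1} = (x_i − d_i)/3. The first 7 digits are (1, 0, 0, 1, 2, 1, 2).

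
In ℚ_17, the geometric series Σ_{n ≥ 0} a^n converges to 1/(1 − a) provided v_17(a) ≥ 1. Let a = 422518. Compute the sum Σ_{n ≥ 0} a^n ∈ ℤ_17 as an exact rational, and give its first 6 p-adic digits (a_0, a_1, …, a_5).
Σ a^n = 1/(1 − a) = -1/422517;  first 6 digits = (1, 0, 0, 1, 5, 0)

v_17(a) = 3 ≥ 1, so the series converges in ℤ_17 to 1/(1 − a) = 1/(1 − 422518) = -1/422517. Expand this rational in ℤ_17: compute digits iteratively via d_i = x_i mod 17, x_{i+1} = (x_i − d_i)/17. The first 6 digits are (1, 0, 0, 1, 5, 0).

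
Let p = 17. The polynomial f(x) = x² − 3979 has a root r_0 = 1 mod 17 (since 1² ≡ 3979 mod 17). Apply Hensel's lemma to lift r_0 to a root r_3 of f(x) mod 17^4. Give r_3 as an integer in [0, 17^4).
r_3 = 50542 (mod 83521)

Hensel's recurrence: r_{i+1} = r_i − f(r_i)·(f′(r_i))^{-1} mod 17^{i+2}, with f′(x) = 2x. Iterate:
  r_0 = 1 (mod 17)
  r_1 = 256 (mod 289)
  r_2 = 1412 (mod 4913)
  r_3 = 50542 (mod 83521)
Final: r_3 = 50542, and one checks f(r_3) ≡ 0 mod 17^4.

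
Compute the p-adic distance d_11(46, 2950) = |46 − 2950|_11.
d_11(46, 2950) = 1/121

Step 1 — x − y = 46 − 2950 = -2904. Step 2 — v_11(-2904) = 2 (factor: -2904 = −(11^2 · 24); the sign does not affect v_p). Step 3 — |x − y|_11 = 11^{-2} = 1/121.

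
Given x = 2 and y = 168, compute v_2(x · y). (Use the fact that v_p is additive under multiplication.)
v_2(336) = 4

v_p(x) = 1 (factor: 2 = 2^1 · 1); v_p(y) = 3 (factor: 168 = 2^3 · 21). Additivity: v_p(xy) = v_p(x) + v_p(y) = 1 + 3 = 4. (Direct check: xy = 336 = 2^4 · (21).)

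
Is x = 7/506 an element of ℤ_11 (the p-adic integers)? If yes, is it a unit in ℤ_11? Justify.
x ∉ ℤ_11 (v_11(x) = -1 < 0)

ℤ_11 = {x ∈ ℚ_11 : v_11(x) ≥ 0} and ℤ_11^× = {x ∈ ℤ_11 : v_11(x) = 0}. Here v_11(7/506) = v_11(num) − v_11(den) = -1; compare against these criteria.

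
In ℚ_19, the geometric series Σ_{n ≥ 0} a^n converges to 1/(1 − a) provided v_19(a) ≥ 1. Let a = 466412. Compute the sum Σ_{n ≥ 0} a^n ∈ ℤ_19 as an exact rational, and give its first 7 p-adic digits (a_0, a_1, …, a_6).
Σ a^n = 1/(1 − a) = -1/466411;  first 7 digits = (1, 0, 0, 11, 3, 0, 7)

v_19(a) = 3 ≥ 1, so the series converges in ℤ_19 to 1/(1 − a) = 1/(1 − 466412) = -1/466411. Expand this rational in ℤ_19: compute digits iteratively via d_i = x_i mod 19, x_{i+1} = (x_i − d_i)/19. The first 7 digits are (1, 0, 0, 11, 3, 0, 7).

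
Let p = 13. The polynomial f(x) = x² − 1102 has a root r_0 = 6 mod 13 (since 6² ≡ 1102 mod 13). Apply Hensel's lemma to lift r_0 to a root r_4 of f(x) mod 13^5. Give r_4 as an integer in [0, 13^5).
r_4 = 51499 (mod 371293)

Hensel's recurrence: r_{i+1} = r_i − f(r_i)·(f′(r_i))^{-1} mod 13^{i+2}, with f′(x) = 2x. Iterate:
  r_0 = 6 (mod 13)
  r_1 = 123 (mod 169)
  r_2 = 968 (mod 2197)
  r_3 = 22938 (mod 28561)
  r_4 = 51499 (mod 371293)
Final: r_4 = 51499, and one checks f(r_4) ≡ 0 mod 13^5.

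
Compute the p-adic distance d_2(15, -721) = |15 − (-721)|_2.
d_2(15, -721) = 1/32

Step 1 — x − y = 15 − (-721) = 736. Step 2 — v_2(736) = 5 (factor: 736 = (2^5 · 23); the sign does not affect v_p). Step 3 — |x − y|_2 = 2^{-5} = 1/32.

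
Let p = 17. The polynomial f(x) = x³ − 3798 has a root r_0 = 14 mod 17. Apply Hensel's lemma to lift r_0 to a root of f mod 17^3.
r_2 = 4281 (mod 4913)

Hensel: r_{i+1} = r_i − f(r_i)/f′(r_i) mod 17^{i+2}, where f′(x) = 3x². Iterate:
  r_0 = 14 (mod 17)
  r_1 = 235 (mod 289)
  r_2 = 4281 (mod 4913)
Final: r = 4281 with f(r) ≡ 0 mod 17^3.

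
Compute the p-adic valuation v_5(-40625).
v_5(-40625) = 5

v_5(n) is the largest exponent k such that 5^k divides n. Factor out: -40625 = -5^5 · 13. (Sign doesn't affect v_p.) So v_5(-40625) = 5.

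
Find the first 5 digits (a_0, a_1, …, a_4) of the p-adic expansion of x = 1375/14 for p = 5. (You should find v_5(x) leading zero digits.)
(a_0, …, a_4) = (0, 0, 0, 4, 4)

v_5(1375/14) = 3, so a_0 = ... = a_2 = 0. Factor out: x = 5^3 · u with u = 11/14 a unit in ℤ_5. Expand u iteratively via a_{v+i} = u_i mod 5, u_{i+1} = (u_i − a_{v+i})/5:
  u_0 = 11/14;  a_3 = 4;  u_1 = (u_0 − 4)/5 = -9/14
  u_1 = -9/14;  a_4 = 4;  u_2 = (u_1 − 4)/5 = -13/14
Digits: (0, 0, 0, 4, 4).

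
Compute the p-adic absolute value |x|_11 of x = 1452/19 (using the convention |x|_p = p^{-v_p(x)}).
|1452/19|_11 = 1/121

Step 1 — compute v_11(x) by factoring powers of 11 out of the numerator and denominator: v_11(1452/19) = 2. Step 2 — apply |x|_p = p^{-v_p(x)} = 11^{-2} = 1/121.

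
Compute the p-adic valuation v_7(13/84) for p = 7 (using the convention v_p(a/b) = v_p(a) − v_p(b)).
v_7(13/84) = -1

Factor powers of 7 from the numerator and denominator of the reduced fraction: 13 = 7^0 · 13 and 84 = 7^1 · 12. Apply v_p(a/b) = v_p(a) − v_p(b): v_7(13/84) = 0 − 1 = -1.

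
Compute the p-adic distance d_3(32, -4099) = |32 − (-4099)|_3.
d_3(32, -4099) = 1/243

Step 1 — x − y = 32 − (-4099) = 4131. Step 2 — v_3(4131) = 5 (factor: 4131 = (3^5 · 17); the sign does not affect v_p). Step 3 — |x − y|_3 = 3^{-5} = 1/243.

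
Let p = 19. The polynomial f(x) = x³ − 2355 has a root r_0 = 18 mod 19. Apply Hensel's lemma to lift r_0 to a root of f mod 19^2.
r_1 = 303 (mod 361)

Hensel: r_{i+1} = r_i − f(r_i)/f′(r_i) mod 19^{i+2}, where f′(x) = 3x². Iterate:
  r_0 = 18 (mod 19)
  r_1 = 303 (mod 361)
Final: r = 303 with f(r) ≡ 0 mod 19^2.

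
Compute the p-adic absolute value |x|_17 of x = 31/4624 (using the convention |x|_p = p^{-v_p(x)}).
|31/4624|_17 = 289

Step 1 — compute v_17(x) by factoring powers of 17 out of the numerator and denominator: v_17(31/4624) = -2. Step 2 — apply |x|_p = p^{-v_p(x)} = 17^{2} = 289.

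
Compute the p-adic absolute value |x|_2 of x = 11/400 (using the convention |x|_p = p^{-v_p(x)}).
|11/400|_2 = 16

Step 1 — compute v_2(x) by factoring powers of 2 out of the numerator and denominator: v_2(11/400) = -4. Step 2 — apply |x|_p = p^{-v_p(x)} = 2^{4} = 16.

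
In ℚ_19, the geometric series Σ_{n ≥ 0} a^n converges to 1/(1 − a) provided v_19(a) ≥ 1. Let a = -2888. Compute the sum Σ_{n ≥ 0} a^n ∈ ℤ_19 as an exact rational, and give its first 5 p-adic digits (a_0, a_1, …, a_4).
Σ a^n = 1/(1 − a) = 1/2889;  first 5 digits = (1, 0, 11, 18, 6)

v_19(a) = 2 ≥ 1, so the series converges in ℤ_19 to 1/(1 − a) = 1/(1 − (-2888)) = 1/2889. Expand this rational in ℤ_19: compute digits iteratively via d_i = x_i mod 19, x_{i+1} = (x_i − d_i)/19. The first 5 digits are (1, 0, 11, 18, 6).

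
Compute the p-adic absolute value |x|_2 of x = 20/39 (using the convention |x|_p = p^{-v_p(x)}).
|20/39|_2 = 1/4

Step 1 — compute v_2(x) by factoring powers of 2 out of the numerator and denominator: v_2(20/39) = 2. Step 2 — apply |x|_p = p^{-v_p(x)} = 2^{-2} = 1/4.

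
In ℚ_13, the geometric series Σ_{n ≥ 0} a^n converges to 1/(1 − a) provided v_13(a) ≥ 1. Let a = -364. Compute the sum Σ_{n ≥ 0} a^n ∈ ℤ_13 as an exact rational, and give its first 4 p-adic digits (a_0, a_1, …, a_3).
Σ a^n = 1/(1 − a) = 1/365;  first 4 digits = (1, 11, 1, 0)

v_13(a) = 1 ≥ 1, so the series converges in ℤ_13 to 1/(1 − a) = 1/(1 − (-364)) = 1/365. Expand this rational in ℤ_13: compute digits iteratively via d_i = x_i mod 13, x_{i+1} = (x_i − d_i)/13. The first 4 digits are (1, 11, 1, 0).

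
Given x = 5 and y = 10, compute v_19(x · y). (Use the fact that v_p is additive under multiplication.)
v_19(50) = 0

v_p(x) = 0 (factor: 5 = 19^0 · 5); v_p(y) = 0 (factor: 10 = 19^0 · 10). Additivity: v_p(xy) = v_p(x) + v_p(y) = 0 + 0 = 0. (Direct check: xy = 50 = 19^0 · (50).)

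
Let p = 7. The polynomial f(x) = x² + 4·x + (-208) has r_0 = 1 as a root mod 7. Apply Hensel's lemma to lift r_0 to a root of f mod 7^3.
r_2 = 141 (mod 343)

Hensel: r_{i+1} = r_i − f(r_i)·(f′(r_i))^{-1} mod 7^{i+2}, f′(x) = 2x + 4. Iterate:
  r_0 = 1 (mod 7)
  r_1 = 43 (mod 49)
  r_2 = 141 (mod 343)
Final: r = 141 satisfies f(r) ≡ 0 mod 7^3.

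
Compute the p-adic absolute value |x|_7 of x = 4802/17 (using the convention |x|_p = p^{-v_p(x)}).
|4802/17|_7 = 1/2401

Step 1 — compute v_7(x) by factoring powers of 7 out of the numerator and denominator: v_7(4802/17) = 4. Step 2 — apply |x|_p = p^{-v_p(x)} = 7^{-4} = 1/2401.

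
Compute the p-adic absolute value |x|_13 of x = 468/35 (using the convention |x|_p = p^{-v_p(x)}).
|468/35|_13 = 1/13

Step 1 — compute v_13(x) by factoring powers of 13 out of the numerator and denominator: v_13(468/35) = 1. Step 2 — apply |x|_p = p^{-v_p(x)} = 13^{-1} = 1/13.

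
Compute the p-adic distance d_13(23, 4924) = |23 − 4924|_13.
d_13(23, 4924) = 1/169

Step 1 — x − y = 23 − 4924 = -4901. Step 2 — v_13(-4901) = 2 (factor: -4901 = −(13^2 · 29); the sign does not affect v_p). Step 3 — |x − y|_13 = 13^{-2} = 1/169.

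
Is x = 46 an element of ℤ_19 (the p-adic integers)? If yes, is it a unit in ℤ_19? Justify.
x ∈ ℤ_19^× (unit); v_19(x) = 0

ℤ_19 = {x ∈ ℚ_19 : v_19(x) ≥ 0} and ℤ_19^× = {x ∈ ℤ_19 : v_19(x) = 0}. Here v_19(46) = v_19(num) − v_19(den) = 0; compare against these criteria.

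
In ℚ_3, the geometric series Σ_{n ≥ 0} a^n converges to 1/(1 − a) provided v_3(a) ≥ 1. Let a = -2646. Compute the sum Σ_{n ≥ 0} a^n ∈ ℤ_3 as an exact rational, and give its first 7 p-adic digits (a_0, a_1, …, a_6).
Σ a^n = 1/(1 − a) = 1/2647;  first 7 digits = (1, 0, 0, 1, 0, 1, 0)

v_3(a) = 3 ≥ 1, so the series converges in ℤ_3 to 1/(1 − a) = 1/(1 − (-2646)) = 1/2647. Expand this rational in ℤ_3: compute digits iteratively via d_i = x_i mod 3, x_{i+1} = (x_i − d_i)/3. The first 7 digits are (1, 0, 0, 1, 0, 1, 0).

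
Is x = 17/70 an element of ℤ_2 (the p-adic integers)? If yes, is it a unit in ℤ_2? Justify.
x ∉ ℤ_2 (v_2(x) = -1 < 0)

ℤ_2 = {x ∈ ℚ_2 : v_2(x) ≥ 0} and ℤ_2^× = {x ∈ ℤ_2 : v_2(x) = 0}. Here v_2(17/70) = v_2(num) − v_2(den) = -1; compare against these criteria.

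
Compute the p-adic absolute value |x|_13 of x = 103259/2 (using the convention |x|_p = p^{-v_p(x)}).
|103259/2|_13 = 1/2197

Step 1 — compute v_13(x) by factoring powers of 13 out of the numerator and denominator: v_13(103259/2) = 3. Step 2 — apply |x|_p = p^{-v_p(x)} = 13^{-3} = 1/2197.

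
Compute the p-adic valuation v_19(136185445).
v_19(136185445) = 5

v_19(n) is the largest exponent k such that 19^k divides n. Factor out: 136185445 = 19^5 · 55. (Sign doesn't affect v_p.) So v_19(136185445) = 5.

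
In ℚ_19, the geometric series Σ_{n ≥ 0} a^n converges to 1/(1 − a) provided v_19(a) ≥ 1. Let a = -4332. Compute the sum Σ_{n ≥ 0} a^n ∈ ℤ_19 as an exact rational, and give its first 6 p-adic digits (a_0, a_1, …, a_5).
Σ a^n = 1/(1 − a) = 1/4333;  first 6 digits = (1, 0, 7, 18, 10, 7)

v_19(a) = 2 ≥ 1, so the series converges in ℤ_19 to 1/(1 − a) = 1/(1 − (-4332)) = 1/4333. Expand this rational in ℤ_19: compute digits iteratively via d_i = x_i mod 19, x_{i+1} = (x_i − d_i)/19. The first 6 digits are (1, 0, 7, 18, 10, 7).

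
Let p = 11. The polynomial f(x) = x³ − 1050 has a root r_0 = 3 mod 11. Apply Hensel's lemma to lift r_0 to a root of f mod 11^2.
r_1 = 14 (mod 121)

Hensel: r_{i+1} = r_i − f(r_i)/f′(r_i) mod 11^{i+2}, where f′(x) = 3x². Iterate:
  r_0 = 3 (mod 11)
  r_1 = 14 (mod 121)
Final: r = 14 with f(r) ≡ 0 mod 11^2.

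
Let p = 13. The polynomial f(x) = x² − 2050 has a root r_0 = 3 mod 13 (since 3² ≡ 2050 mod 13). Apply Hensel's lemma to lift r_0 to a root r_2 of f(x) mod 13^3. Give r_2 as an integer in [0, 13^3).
r_2 = 1329 (mod 2197)

Hensel's recurrence: r_{i+1} = r_i − f(r_i)·(f′(r_i))^{-1} mod 13^{i+2}, with f′(x) = 2x. Iterate:
  r_0 = 3 (mod 13)
  r_1 = 146 (mod 169)
  r_2 = 1329 (mod 2197)
Final: r_2 = 1329, and one checks f(r_2) ≡ 0 mod 13^3.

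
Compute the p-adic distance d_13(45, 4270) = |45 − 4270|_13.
d_13(45, 4270) = 1/169

Step 1 — x − y = 45 − 4270 = -4225. Step 2 — v_13(-4225) = 2 (factor: -4225 = −(13^2 · 25); the sign does not affect v_p). Step 3 — |x − y|_13 = 13^{-2} = 1/169.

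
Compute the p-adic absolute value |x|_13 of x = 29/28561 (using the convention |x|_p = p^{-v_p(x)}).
|29/28561|_13 = 28561

Step 1 — compute v_13(x) by factoring powers of 13 out of the numerator and denominator: v_13(29/28561) = -4. Step 2 — apply |x|_p = p^{-v_p(x)} = 13^{4} = 28561.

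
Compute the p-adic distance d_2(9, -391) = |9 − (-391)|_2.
d_2(9, -391) = 1/16

Step 1 — x − y = 9 − (-391) = 400. Step 2 — v_2(400) = 4 (factor: 400 = (2^4 · 25); the sign does not affect v_p). Step 3 — |x − y|_2 = 2^{-4} = 1/16.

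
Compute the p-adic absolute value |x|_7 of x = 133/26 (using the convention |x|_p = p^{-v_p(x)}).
|133/26|_7 = 1/7

Step 1 — compute v_7(x) by factoring powers of 7 out of the numerator and denominator: v_7(133/26) = 1. Step 2 — apply |x|_p = p^{-v_p(x)} = 7^{-1} = 1/7.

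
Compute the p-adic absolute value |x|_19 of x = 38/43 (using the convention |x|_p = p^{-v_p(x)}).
|38/43|_19 = 1/19

Step 1 — compute v_19(x) by factoring powers of 19 out of the numerator and denominator: v_19(38/43) = 1. Step 2 — apply |x|_p = p^{-v_p(x)} = 19^{-1} = 1/19.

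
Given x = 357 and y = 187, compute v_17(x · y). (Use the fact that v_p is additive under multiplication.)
v_17(66759) = 2

v_p(x) = 1 (factor: 357 = 17^1 · 21); v_p(y) = 1 (factor: 187 = 17^1 · 11). Additivity: v_p(xy) = v_p(x) + v_p(y) = 1 + 1 = 2. (Direct check: xy = 66759 = 17^2 · (231).)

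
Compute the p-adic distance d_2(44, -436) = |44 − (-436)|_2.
d_2(44, -436) = 1/32

Step 1 — x − y = 44 − (-436) = 480. Step 2 — v_2(480) = 5 (factor: 480 = (2^5 · 15); the sign does not affect v_p). Step 3 — |x − y|_2 = 2^{-5} = 1/32.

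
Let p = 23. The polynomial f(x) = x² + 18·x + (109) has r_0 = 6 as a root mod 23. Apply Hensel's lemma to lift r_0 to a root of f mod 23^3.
r_2 = 1179 (mod 12167)

Hensel: r_{i+1} = r_i − f(r_i)·(f′(r_i))^{-1} mod 23^{i+2}, f′(x) = 2x + 18. Iterate:
  r_0 = 6 (mod 23)
  r_1 = 121 (mod 529)
  r_2 = 1179 (mod 12167)
Final: r = 1179 satisfies f(r) ≡ 0 mod 23^3.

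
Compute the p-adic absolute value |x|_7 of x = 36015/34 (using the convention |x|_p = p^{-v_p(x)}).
|36015/34|_7 = 1/2401

Step 1 — compute v_7(x) by factoring powers of 7 out of the numerator and denominator: v_7(36015/34) = 4. Step 2 — apply |x|_p = p^{-v_p(x)} = 7^{-4} = 1/2401.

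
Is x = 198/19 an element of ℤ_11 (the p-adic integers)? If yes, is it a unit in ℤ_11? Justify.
x ∈ ℤ_11 but not a unit; v_11(x) = 1 > 0

ℤ_11 = {x ∈ ℚ_11 : v_11(x) ≥ 0} and ℤ_11^× = {x ∈ ℤ_11 : v_11(x) = 0}. Here v_11(198/19) = v_11(num) − v_11(den) = 1; compare against these criteria.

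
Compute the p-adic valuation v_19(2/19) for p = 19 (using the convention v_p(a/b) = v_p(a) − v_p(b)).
v_19(2/19) = -1

Factor powers of 19 from the numerator and denominator of the reduced fraction: 2 = 19^0 · 2 and 19 = 19^1 · 1. Apply v_p(a/b) = v_p(a) − v_p(b): v_19(2/19) = 0 − 1 = -1.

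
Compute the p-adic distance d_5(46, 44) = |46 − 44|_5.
d_5(46, 44) = 1

Step 1 — x − y = 46 − 44 = 2. Step 2 — v_5(2) = 0 (factor: 2 = (5^0 · 2); the sign does not affect v_p). Step 3 — |x − y|_5 = 5^{0} = 1.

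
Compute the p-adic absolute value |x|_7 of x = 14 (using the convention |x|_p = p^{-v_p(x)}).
|14|_7 = 1/7

Step 1 — compute v_7(x) by factoring powers of 7 out of the numerator and denominator: v_7(14) = 1. Step 2 — apply |x|_p = p^{-v_p(x)} = 7^{-1} = 1/7.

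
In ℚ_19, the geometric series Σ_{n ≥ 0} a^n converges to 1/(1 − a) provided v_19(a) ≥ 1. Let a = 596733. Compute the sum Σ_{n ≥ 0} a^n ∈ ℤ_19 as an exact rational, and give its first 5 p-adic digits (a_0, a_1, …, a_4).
Σ a^n = 1/(1 − a) = -1/596732;  first 5 digits = (1, 0, 0, 11, 4)

v_19(a) = 3 ≥ 1, so the series converges in ℤ_19 to 1/(1 − a) = 1/(1 − 596733) = -1/596732. Expand this rational in ℤ_19: compute digits iteratively via d_i = x_i mod 19, x_{i+1} = (x_i − d_i)/19. The first 5 digits are (1, 0, 0, 11, 4).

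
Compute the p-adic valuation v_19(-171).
v_19(-171) = 1

v_19(n) is the largest exponent k such that 19^k divides n. Factor out: -171 = -19^1 · 9. (Sign doesn't affect v_p.) So v_19(-171) = 1.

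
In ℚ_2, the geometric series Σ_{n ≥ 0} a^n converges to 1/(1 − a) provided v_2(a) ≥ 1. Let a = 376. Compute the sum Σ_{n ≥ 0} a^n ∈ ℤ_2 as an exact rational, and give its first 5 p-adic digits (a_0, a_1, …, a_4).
Σ a^n = 1/(1 − a) = -1/375;  first 5 digits = (1, 0, 0, 1, 1)

v_2(a) = 3 ≥ 1, so the series converges in ℤ_2 to 1/(1 − a) = 1/(1 − 376) = -1/375. Expand this rational in ℤ_2: compute digits iteratively via d_i = x_i mod 2, x_{i+1} = (x_i − d_i)/2. The first 5 digits are (1, 0, 0, 1, 1).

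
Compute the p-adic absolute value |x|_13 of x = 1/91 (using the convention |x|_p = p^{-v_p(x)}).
|1/91|_13 = 13

Step 1 — compute v_13(x) by factoring powers of 13 out of the numerator and denominator: v_13(1/91) = -1. Step 2 — apply |x|_p = p^{-v_p(x)} = 13^{1} = 13.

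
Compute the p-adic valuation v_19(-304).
v_19(-304) = 1

v_19(n) is the largest exponent k such that 19^k divides n. Factor out: -304 = -19^1 · 16. (Sign doesn't affect v_p.) So v_19(-304) = 1.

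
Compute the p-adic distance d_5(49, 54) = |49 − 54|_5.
d_5(49, 54) = 1/5

Step 1 — x − y = 49 − 54 = -5. Step 2 — v_5(-5) = 1 (factor: -5 = −(5^1 · 1); the sign does not affect v_p). Step 3 — |x − y|_5 = 5^{-1} = 1/5.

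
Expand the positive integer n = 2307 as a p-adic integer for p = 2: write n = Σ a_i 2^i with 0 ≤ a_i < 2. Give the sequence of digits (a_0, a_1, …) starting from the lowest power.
(a_0, a_1, …) = (1, 1, 0, 0, 0, 0, 0, 0, 1, 0, 0, 1)

Repeated division by 2 gives the digits low-to-high: 2307 = 1 + 1·2^1 + 1·2^8 + 1·2^11. Digit sequence: (1, 1, 0, 0, 0, 0, 0, 0, 1, 0, 0, 1).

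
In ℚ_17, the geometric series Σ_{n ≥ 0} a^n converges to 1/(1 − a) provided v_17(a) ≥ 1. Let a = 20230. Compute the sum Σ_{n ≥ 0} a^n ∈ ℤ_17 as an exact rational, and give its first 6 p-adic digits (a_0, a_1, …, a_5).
Σ a^n = 1/(1 − a) = -1/20229;  first 6 digits = (1, 0, 2, 4, 4, 16)

v_17(a) = 2 ≥ 1, so the series converges in ℤ_17 to 1/(1 − a) = 1/(1 − 20230) = -1/20229. Expand this rational in ℤ_17: compute digits iteratively via d_i = x_i mod 17, x_{i+1} = (x_i − d_i)/17. The first 6 digits are (1, 0, 2, 4, 4, 16).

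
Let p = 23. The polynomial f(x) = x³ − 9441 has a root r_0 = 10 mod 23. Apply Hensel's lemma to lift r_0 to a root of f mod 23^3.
r_2 = 11625 (mod 12167)

Hensel: r_{i+1} = r_i − f(r_i)/f′(r_i) mod 23^{i+2}, where f′(x) = 3x². Iterate:
  r_0 = 10 (mod 23)
  r_1 = 516 (mod 529)
  r_2 = 11625 (mod 12167)
Final: r = 11625 with f(r) ≡ 0 mod 23^3.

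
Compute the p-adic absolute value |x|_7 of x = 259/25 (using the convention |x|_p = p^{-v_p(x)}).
|259/25|_7 = 1/7

Step 1 — compute v_7(x) by factoring powers of 7 out of the numerator and denominator: v_7(259/25) = 1. Step 2 — apply |x|_p = p^{-v_p(x)} = 7^{-1} = 1/7.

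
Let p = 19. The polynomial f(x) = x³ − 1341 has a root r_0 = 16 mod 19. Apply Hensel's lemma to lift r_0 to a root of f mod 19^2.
r_1 = 168 (mod 361)

Hensel: r_{i+1} = r_i − f(r_i)/f′(r_i) mod 19^{i+2}, where f′(x) = 3x². Iterate:
  r_0 = 16 (mod 19)
  r_1 = 168 (mod 361)
Final: r = 168 with f(r) ≡ 0 mod 19^2.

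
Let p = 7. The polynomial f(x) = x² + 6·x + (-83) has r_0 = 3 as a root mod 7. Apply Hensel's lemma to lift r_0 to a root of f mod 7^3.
r_2 = 171 (mod 343)

Hensel: r_{i+1} = r_i − f(r_i)·(f′(r_i))^{-1} mod 7^{i+2}, f′(x) = 2x + 6. Iterate:
  r_0 = 3 (mod 7)
  r_1 = 24 (mod 49)
  r_2 = 171 (mod 343)
Final: r = 171 satisfies f(r) ≡ 0 mod 7^3.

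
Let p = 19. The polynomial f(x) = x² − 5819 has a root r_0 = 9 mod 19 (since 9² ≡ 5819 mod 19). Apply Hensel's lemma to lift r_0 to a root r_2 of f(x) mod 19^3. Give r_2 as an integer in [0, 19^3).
r_2 = 3296 (mod 6859)

Hensel's recurrence: r_{i+1} = r_i − f(r_i)·(f′(r_i))^{-1} mod 19^{i+2}, with f′(x) = 2x. Iterate:
  r_0 = 9 (mod 19)
  r_1 = 47 (mod 361)
  r_2 = 3296 (mod 6859)
Final: r_2 = 3296, and one checks f(r_2) ≡ 0 mod 19^3.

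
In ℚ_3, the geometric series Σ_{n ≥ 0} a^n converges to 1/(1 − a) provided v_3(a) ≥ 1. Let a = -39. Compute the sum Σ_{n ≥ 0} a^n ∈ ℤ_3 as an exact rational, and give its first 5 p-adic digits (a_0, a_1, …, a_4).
Σ a^n = 1/(1 − a) = 1/40;  first 5 digits = (1, 2, 2, 2, 0)

v_3(a) = 1 ≥ 1, so the series converges in ℤ_3 to 1/(1 − a) = 1/(1 − (-39)) = 1/40. Expand this rational in ℤ_3: compute digits iteratively via d_i = x_i mod 3, x_{i+1} = (x_i − d_i)/3. The first 5 digits are (1, 2, 2, 2, 0).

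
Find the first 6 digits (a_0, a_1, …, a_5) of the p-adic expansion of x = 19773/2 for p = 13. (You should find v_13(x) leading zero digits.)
(a_0, …, a_5) = (0, 0, 0, 11, 6, 6)

v_13(19773/2) = 3, so a_0 = ... = a_2 = 0. Factor out: x = 13^3 · u with u = 9/2 a unit in ℤ_13. Expand u iteratively via a_{v+i} = u_i mod 13, u_{i+1} = (u_i − a_{v+i})/13:
  u_0 = 9/2;  a_3 = 11;  u_1 = (u_0 − 11)/13 = -1/2
  u_1 = -1/2;  a_4 = 6;  u_2 = (u_1 − 6)/13 = -1/2
  u_2 = -1/2;  a_5 = 6;  u_3 = (u_2 − 6)/13 = -1/2
Digits: (0, 0, 0, 11, 6, 6).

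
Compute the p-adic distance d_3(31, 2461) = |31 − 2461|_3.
d_3(31, 2461) = 1/243

Step 1 — x − y = 31 − 2461 = -2430. Step 2 — v_3(-2430) = 5 (factor: -2430 = −(3^5 · 10); the sign does not affect v_p). Step 3 — |x − y|_3 = 3^{-5} = 1/243.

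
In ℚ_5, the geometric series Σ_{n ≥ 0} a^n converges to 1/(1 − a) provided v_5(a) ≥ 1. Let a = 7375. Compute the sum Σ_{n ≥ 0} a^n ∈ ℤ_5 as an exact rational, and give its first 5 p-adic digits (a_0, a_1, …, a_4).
Σ a^n = 1/(1 − a) = -1/7374;  first 5 digits = (1, 0, 0, 4, 1)

v_5(a) = 3 ≥ 1, so the series converges in ℤ_5 to 1/(1 − a) = 1/(1 − 7375) = -1/7374. Expand this rational in ℤ_5: compute digits iteratively via d_i = x_i mod 5, x_{i+1} = (x_i − d_i)/5. The first 5 digits are (1, 0, 0, 4, 1).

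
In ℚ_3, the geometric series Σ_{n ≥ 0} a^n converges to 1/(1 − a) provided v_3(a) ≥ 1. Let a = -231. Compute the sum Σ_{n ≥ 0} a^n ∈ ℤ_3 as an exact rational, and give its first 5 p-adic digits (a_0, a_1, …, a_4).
Σ a^n = 1/(1 − a) = 1/232;  first 5 digits = (1, 1, 2, 0, 0)

v_3(a) = 1 ≥ 1, so the series converges in ℤ_3 to 1/(1 − a) = 1/(1 − (-231)) = 1/232. Expand this rational in ℤ_3: compute digits iteratively via d_i = x_i mod 3, x_{i+1} = (x_i − d_i)/3. The first 5 digits are (1, 1, 2, 0, 0).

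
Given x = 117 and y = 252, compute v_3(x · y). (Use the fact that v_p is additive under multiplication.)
v_3(29484) = 4

v_p(x) = 2 (factor: 117 = 3^2 · 13); v_p(y) = 2 (factor: 252 = 3^2 · 28). Additivity: v_p(xy) = v_p(x) + v_p(y) = 2 + 2 = 4. (Direct check: xy = 29484 = 3^4 · (364).)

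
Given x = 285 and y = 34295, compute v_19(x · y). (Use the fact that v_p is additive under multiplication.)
v_19(9774075) = 4

v_p(x) = 1 (factor: 285 = 19^1 · 15); v_p(y) = 3 (factor: 34295 = 19^3 · 5). Additivity: v_p(xy) = v_p(x) + v_p(y) = 1 + 3 = 4. (Direct check: xy = 9774075 = 19^4 · (75).)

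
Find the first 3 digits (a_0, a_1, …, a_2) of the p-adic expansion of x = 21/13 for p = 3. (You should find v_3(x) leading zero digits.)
(a_0, …, a_2) = (0, 1, 1)

v_3(21/13) = 1, so a_0 = ... = a_0 = 0. Factor out: x = 3^1 · u with u = 7/13 a unit in ℤ_3. Expand u iteratively via a_{v+i} = u_i mod 3, u_{i+1} = (u_i − a_{v+i})/3:
  u_0 = 7/13;  a_1 = 1;  u_1 = (u_0 − 1)/3 = -2/13
  u_1 = -2/13;  a_2 = 1;  u_2 = (u_1 − 1)/3 = -5/13
Digits: (0, 1, 1).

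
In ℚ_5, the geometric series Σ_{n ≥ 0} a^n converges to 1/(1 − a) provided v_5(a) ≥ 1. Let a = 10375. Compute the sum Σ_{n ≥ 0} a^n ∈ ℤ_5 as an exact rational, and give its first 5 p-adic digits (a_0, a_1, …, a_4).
Σ a^n = 1/(1 − a) = -1/10374;  first 5 digits = (1, 0, 0, 3, 1)

v_5(a) = 3 ≥ 1, so the series converges in ℤ_5 to 1/(1 − a) = 1/(1 − 10375) = -1/10374. Expand this rational in ℤ_5: compute digits iteratively via d_i = x_i mod 5, x_{i+1} = (x_i − d_i)/5. The first 5 digits are (1, 0, 0, 3, 1).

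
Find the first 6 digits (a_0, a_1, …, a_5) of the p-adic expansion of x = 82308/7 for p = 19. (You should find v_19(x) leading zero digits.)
(a_0, …, a_5) = (0, 0, 0, 18, 10, 13)

v_19(82308/7) = 3, so a_0 = ... = a_2 = 0. Factor out: x = 19^3 · u with u = 12/7 a unit in ℤ_19. Expand u iteratively via a_{v+i} = u_i mod 19, u_{i+1} = (u_i − a_{v+i})/19:
  u_0 = 12/7;  a_3 = 18;  u_1 = (u_0 − 18)/19 = -6/7
  u_1 = -6/7;  a_4 = 10;  u_2 = (u_1 − 10)/19 = -4/7
  u_2 = -4/7;  a_5 = 13;  u_3 = (u_2 − 13)/19 = -5/7
Digits: (0, 0, 0, 18, 10, 13).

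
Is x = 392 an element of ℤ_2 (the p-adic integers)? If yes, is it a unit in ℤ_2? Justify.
x ∈ ℤ_2 but not a unit; v_2(x) = 3 > 0

ℤ_2 = {x ∈ ℚ_2 : v_2(x) ≥ 0} and ℤ_2^× = {x ∈ ℤ_2 : v_2(x) = 0}. Here v_2(392) = v_2(num) − v_2(den) = 3; compare against these criteria.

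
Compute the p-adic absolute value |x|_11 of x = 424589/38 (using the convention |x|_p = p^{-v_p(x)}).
|424589/38|_11 = 1/14641

Step 1 — compute v_11(x) by factoring powers of 11 out of the numerator and denominator: v_11(424589/38) = 4. Step 2 — apply |x|_p = p^{-v_p(x)} = 11^{-4} = 1/14641.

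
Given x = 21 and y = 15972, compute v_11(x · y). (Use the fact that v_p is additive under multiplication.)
v_11(335412) = 3

v_p(x) = 0 (factor: 21 = 11^0 · 21); v_p(y) = 3 (factor: 15972 = 11^3 · 12). Additivity: v_p(xy) = v_p(x) + v_p(y) = 0 + 3 = 3. (Direct check: xy = 335412 = 11^3 · (252).)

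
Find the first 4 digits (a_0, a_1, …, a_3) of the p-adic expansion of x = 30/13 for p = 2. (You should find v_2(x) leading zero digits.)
(a_0, …, a_3) = (0, 1, 1, 0)

v_2(30/13) = 1, so a_0 = ... = a_0 = 0. Factor out: x = 2^1 · u with u = 15/13 a unit in ℤ_2. Expand u iteratively via a_{v+i} = u_i mod 2, u_{i+1} = (u_i − a_{v+i})/2:
  u_0 = 15/13;  a_1 = 1;  u_1 = (u_0 − 1)/2 = 1/13
  u_1 = 1/13;  a_2 = 1;  u_2 = (u_1 − 1)/2 = -6/13
  u_2 = -6/13;  a_3 = 0;  u_3 = (u_2 − 0)/2 = -3/13
Digits: (0, 1, 1, 0).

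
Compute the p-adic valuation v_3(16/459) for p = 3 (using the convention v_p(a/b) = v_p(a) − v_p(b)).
v_3(16/459) = -3

Factor powers of 3 from the numerator and denominator of the reduced fraction: 16 = 3^0 · 16 and 459 = 3^3 · 17. Apply v_p(a/b) = v_p(a) − v_p(b): v_3(16/459) = 0 − 3 = -3.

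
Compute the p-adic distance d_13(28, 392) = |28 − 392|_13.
d_13(28, 392) = 1/13

Step 1 — x − y = 28 − 392 = -364. Step 2 — v_13(-364) = 1 (factor: -364 = −(13^1 · 28); the sign does not affect v_p). Step 3 — |x − y|_13 = 13^{-1} = 1/13.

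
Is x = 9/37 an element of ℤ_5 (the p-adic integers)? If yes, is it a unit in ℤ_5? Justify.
x ∈ ℤ_5^× (unit); v_5(x) = 0

ℤ_5 = {x ∈ ℚ_5 : v_5(x) ≥ 0} and ℤ_5^× = {x ∈ ℤ_5 : v_5(x) = 0}. Here v_5(9/37) = v_5(num) − v_5(den) = 0; compare against these criteria.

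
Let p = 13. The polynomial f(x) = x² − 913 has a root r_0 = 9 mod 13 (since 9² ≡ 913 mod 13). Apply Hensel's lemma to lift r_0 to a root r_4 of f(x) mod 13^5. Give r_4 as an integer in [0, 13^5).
r_4 = 306302 (mod 371293)

Hensel's recurrence: r_{i+1} = r_i − f(r_i)·(f′(r_i))^{-1} mod 13^{i+2}, with f′(x) = 2x. Iterate:
  r_0 = 9 (mod 13)
  r_1 = 74 (mod 169)
  r_2 = 919 (mod 2197)
  r_3 = 20692 (mod 28561)
  r_4 = 306302 (mod 371293)
Final: r_4 = 306302, and one checks f(r_4) ≡ 0 mod 13^5.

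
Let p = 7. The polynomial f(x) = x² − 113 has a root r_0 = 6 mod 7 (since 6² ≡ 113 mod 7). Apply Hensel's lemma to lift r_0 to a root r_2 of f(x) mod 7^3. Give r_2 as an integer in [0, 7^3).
r_2 = 139 (mod 343)

Hensel's recurrence: r_{i+1} = r_i − f(r_i)·(f′(r_i))^{-1} mod 7^{i+2}, with f′(x) = 2x. Iterate:
  r_0 = 6 (mod 7)
  r_1 = 41 (mod 49)
  r_2 = 139 (mod 343)
Final: r_2 = 139, and one checks f(r_2) ≡ 0 mod 7^3.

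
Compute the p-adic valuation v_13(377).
v_13(377) = 1

v_13(n) is the largest exponent k such that 13^k divides n. Factor out: 377 = 13^1 · 29. (Sign doesn't affect v_p.) So v_13(377) = 1.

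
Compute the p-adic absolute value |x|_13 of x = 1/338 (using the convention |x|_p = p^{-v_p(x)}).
|1/338|_13 = 169

Step 1 — compute v_13(x) by factoring powers of 13 out of the numerator and denominator: v_13(1/338) = -2. Step 2 — apply |x|_p = p^{-v_p(x)} = 13^{2} = 169.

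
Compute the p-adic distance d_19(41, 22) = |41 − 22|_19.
d_19(41, 22) = 1/19

Step 1 — x − y = 41 − 22 = 19. Step 2 — v_19(19) = 1 (factor: 19 = (19^1 · 1); the sign does not affect v_p). Step 3 — |x − y|_19 = 19^{-1} = 1/19.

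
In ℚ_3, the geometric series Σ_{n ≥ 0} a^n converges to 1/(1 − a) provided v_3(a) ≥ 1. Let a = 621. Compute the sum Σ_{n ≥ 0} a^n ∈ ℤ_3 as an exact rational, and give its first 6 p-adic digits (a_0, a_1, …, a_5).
Σ a^n = 1/(1 − a) = -1/620;  first 6 digits = (1, 0, 0, 2, 1, 2)

v_3(a) = 3 ≥ 1, so the series converges in ℤ_3 to 1/(1 − a) = 1/(1 − 621) = -1/620. Expand this rational in ℤ_3: compute digits iteratively via d_i = x_i mod 3, x_{i+1} = (x_i − d_i)/3. The first 6 digits are (1, 0, 0, 2, 1, 2).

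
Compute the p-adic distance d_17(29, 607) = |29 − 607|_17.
d_17(29, 607) = 1/289

Step 1 — x − y = 29 − 607 = -578. Step 2 — v_17(-578) = 2 (factor: -578 = −(17^2 · 2); the sign does not affect v_p). Step 3 — |x − y|_17 = 17^{-2} = 1/289.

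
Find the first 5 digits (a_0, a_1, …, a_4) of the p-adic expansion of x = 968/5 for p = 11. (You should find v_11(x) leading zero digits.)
(a_0, …, a_4) = (0, 0, 6, 4, 4)

v_11(968/5) = 2, so a_0 = ... = a_1 = 0. Factor out: x = 11^2 · u with u = 8/5 a unit in ℤ_11. Expand u iteratively via a_{v+i} = u_i mod 11, u_{i+1} = (u_i − a_{v+i})/11:
  u_0 = 8/5;  a_2 = 6;  u_1 = (u_0 − 6)/11 = -2/5
  u_1 = -2/5;  a_3 = 4;  u_2 = (u_1 − 4)/11 = -2/5
  u_2 = -2/5;  a_4 = 4;  u_3 = (u_2 − 4)/11 = -2/5
Digits: (0, 0, 6, 4, 4).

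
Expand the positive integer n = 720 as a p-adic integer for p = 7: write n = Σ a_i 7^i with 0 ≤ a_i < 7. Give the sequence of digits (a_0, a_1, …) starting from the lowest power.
(a_0, a_1, …) = (6, 4, 0, 2)

Repeated division by 7 gives the digits low-to-high: 720 = 6 + 4·7^1 + 2·7^3. Digit sequence: (6, 4, 0, 2).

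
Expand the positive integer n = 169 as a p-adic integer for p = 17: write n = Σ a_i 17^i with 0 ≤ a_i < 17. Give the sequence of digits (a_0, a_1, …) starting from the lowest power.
(a_0, a_1, …) = (16, 9)

Repeated division by 17 gives the digits low-to-high: 169 = 16 + 9·17^1. Digit sequence: (16, 9).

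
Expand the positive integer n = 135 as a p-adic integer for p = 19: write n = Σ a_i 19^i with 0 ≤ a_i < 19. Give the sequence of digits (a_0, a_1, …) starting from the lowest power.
(a_0, a_1, …) = (2, 7)

Repeated division by 19 gives the digits low-to-high: 135 = 2 + 7·19^1. Digit sequence: (2, 7).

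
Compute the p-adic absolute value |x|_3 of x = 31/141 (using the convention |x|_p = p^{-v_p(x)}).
|31/141|_3 = 3

Step 1 — compute v_3(x) by factoring powers of 3 out of the numerator and denominator: v_3(31/141) = -1. Step 2 — apply |x|_p = p^{-v_p(x)} = 3^{1} = 3.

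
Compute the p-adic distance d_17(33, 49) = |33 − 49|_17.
d_17(33, 49) = 1

Step 1 — x − y = 33 − 49 = -16. Step 2 — v_17(-16) = 0 (factor: -16 = −(17^0 · 16); the sign does not affect v_p). Step 3 — |x − y|_17 = 17^{0} = 1.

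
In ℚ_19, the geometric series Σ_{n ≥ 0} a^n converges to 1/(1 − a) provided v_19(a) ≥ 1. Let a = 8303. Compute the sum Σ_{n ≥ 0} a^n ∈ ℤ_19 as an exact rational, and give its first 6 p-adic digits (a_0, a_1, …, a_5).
Σ a^n = 1/(1 − a) = -1/8302;  first 6 digits = (1, 0, 4, 1, 16, 8)

v_19(a) = 2 ≥ 1, so the series converges in ℤ_19 to 1/(1 − a) = 1/(1 − 8303) = -1/8302. Expand this rational in ℤ_19: compute digits iteratively via d_i = x_i mod 19, x_{i+1} = (x_i − d_i)/19. The first 6 digits are (1, 0, 4, 1, 16, 8).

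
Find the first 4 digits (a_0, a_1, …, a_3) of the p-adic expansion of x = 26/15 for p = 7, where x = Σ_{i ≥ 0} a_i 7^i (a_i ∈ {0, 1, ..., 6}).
(a_0, …, a_3) = (5, 0, 6, 1)

v_7(26/15) = 0 (numerator and denominator both coprime to 7), so x ∈ ℤ_7^×. Compute digits iteratively via a_i = x_i mod 7, x_{i+1} = (x_i − a_i)/7, with x_0 = x:
  x_0 = 26/15;  a_0 = 5;  x_1 = (x_0 − 5)/7 = -7/15
  x_1 = -7/15;  a_1 = 0;  x_2 = (x_1 − 0)/7 = -1/15
  x_2 = -1/15;  a_2 = 6;  x_3 = (x_2 − 6)/7 = -13/15
  x_3 = -13/15;  a_3 = 1;  x_4 = (x_3 − 1)/7 = -4/15
Digits: (5, 0, 6, 1).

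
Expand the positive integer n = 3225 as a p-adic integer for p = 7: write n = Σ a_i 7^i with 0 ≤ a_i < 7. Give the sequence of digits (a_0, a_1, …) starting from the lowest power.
(a_0, a_1, …) = (5, 5, 2, 2, 1)

Repeated division by 7 gives the digits low-to-high: 3225 = 5 + 5·7^1 + 2·7^2 + 2·7^3 + 1·7^4. Digit sequence: (5, 5, 2, 2, 1).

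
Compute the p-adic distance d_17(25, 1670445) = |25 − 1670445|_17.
d_17(25, 1670445) = 1/83521

Step 1 — x − y = 25 − 1670445 = -1670420. Step 2 — v_17(-1670420) = 4 (factor: -1670420 = −(17^4 · 20); the sign does not affect v_p). Step 3 — |x − y|_17 = 17^{-4} = 1/83521.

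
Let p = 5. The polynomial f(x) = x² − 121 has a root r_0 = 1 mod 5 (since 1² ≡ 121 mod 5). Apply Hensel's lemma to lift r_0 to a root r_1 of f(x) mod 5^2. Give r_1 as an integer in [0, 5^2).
r_1 = 11 (mod 25)

Hensel's recurrence: r_{i+1} = r_i − f(r_i)·(f′(r_i))^{-1} mod 5^{i+2}, with f′(x) = 2x. Iterate:
  r_0 = 1 (mod 5)
  r_1 = 11 (mod 25)
Final: r_1 = 11, and one checks f(r_1) ≡ 0 mod 5^2.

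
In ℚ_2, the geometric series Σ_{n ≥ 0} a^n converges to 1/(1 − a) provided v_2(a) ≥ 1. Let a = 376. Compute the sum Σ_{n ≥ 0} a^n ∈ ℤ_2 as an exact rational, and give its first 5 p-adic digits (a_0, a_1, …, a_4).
Σ a^n = 1/(1 − a) = -1/375;  first 5 digits = (1, 0, 0, 1, 1)

v_2(a) = 3 ≥ 1, so the series converges in ℤ_2 to 1/(1 − a) = 1/(1 − 376) = -1/375. Expand this rational in ℤ_2: compute digits iteratively via d_i = x_i mod 2, x_{i+1} = (x_i − d_i)/2. The first 5 digits are (1, 0, 0, 1, 1).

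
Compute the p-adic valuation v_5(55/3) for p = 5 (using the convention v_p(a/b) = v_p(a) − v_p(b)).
v_5(55/3) = 1

Factor powers of 5 from the numerator and denominator of the reduced fraction: 55 = 5^1 · 11 and 3 = 5^0 · 3. Apply v_p(a/b) = v_p(a) − v_p(b): v_5(55/3) = 1 − 0 = 1.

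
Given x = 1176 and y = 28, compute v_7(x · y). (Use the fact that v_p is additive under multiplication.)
v_7(32928) = 3

v_p(x) = 2 (factor: 1176 = 7^2 · 24); v_p(y) = 1 (factor: 28 = 7^1 · 4). Additivity: v_p(xy) = v_p(x) + v_p(y) = 2 + 1 = 3. (Direct check: xy = 32928 = 7^3 · (96).)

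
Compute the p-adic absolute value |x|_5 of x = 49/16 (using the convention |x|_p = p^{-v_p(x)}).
|49/16|_5 = 1

Step 1 — compute v_5(x) by factoring powers of 5 out of the numerator and denominator: v_5(49/16) = 0. Step 2 — apply |x|_p = p^{-v_p(x)} = 5^{0} = 1.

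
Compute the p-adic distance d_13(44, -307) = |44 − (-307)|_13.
d_13(44, -307) = 1/13

Step 1 — x − y = 44 − (-307) = 351. Step 2 — v_13(351) = 1 (factor: 351 = (13^1 · 27); the sign does not affect v_p). Step 3 — |x − y|_13 = 13^{-1} = 1/13.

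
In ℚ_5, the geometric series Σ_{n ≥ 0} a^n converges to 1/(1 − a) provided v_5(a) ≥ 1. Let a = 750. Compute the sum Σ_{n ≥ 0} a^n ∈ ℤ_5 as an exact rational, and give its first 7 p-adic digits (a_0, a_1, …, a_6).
Σ a^n = 1/(1 − a) = -1/749;  first 7 digits = (1, 0, 0, 1, 1, 0, 1)

v_5(a) = 3 ≥ 1, so the series converges in ℤ_5 to 1/(1 − a) = 1/(1 − 750) = -1/749. Expand this rational in ℤ_5: compute digits iteratively via d_i = x_i mod 5, x_{i+1} = (x_i − d_i)/5. The first 7 digits are (1, 0, 0, 1, 1, 0, 1).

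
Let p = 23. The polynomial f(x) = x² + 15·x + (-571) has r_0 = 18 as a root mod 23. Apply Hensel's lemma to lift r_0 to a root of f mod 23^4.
r_3 = 189078 (mod 279841)

Hensel: r_{i+1} = r_i − f(r_i)·(f′(r_i))^{-1} mod 23^{i+2}, f′(x) = 2x + 15. Iterate:
  r_0 = 18 (mod 23)
  r_1 = 225 (mod 529)
  r_2 = 6573 (mod 12167)
  r_3 = 189078 (mod 279841)
Final: r = 189078 satisfies f(r) ≡ 0 mod 23^4.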